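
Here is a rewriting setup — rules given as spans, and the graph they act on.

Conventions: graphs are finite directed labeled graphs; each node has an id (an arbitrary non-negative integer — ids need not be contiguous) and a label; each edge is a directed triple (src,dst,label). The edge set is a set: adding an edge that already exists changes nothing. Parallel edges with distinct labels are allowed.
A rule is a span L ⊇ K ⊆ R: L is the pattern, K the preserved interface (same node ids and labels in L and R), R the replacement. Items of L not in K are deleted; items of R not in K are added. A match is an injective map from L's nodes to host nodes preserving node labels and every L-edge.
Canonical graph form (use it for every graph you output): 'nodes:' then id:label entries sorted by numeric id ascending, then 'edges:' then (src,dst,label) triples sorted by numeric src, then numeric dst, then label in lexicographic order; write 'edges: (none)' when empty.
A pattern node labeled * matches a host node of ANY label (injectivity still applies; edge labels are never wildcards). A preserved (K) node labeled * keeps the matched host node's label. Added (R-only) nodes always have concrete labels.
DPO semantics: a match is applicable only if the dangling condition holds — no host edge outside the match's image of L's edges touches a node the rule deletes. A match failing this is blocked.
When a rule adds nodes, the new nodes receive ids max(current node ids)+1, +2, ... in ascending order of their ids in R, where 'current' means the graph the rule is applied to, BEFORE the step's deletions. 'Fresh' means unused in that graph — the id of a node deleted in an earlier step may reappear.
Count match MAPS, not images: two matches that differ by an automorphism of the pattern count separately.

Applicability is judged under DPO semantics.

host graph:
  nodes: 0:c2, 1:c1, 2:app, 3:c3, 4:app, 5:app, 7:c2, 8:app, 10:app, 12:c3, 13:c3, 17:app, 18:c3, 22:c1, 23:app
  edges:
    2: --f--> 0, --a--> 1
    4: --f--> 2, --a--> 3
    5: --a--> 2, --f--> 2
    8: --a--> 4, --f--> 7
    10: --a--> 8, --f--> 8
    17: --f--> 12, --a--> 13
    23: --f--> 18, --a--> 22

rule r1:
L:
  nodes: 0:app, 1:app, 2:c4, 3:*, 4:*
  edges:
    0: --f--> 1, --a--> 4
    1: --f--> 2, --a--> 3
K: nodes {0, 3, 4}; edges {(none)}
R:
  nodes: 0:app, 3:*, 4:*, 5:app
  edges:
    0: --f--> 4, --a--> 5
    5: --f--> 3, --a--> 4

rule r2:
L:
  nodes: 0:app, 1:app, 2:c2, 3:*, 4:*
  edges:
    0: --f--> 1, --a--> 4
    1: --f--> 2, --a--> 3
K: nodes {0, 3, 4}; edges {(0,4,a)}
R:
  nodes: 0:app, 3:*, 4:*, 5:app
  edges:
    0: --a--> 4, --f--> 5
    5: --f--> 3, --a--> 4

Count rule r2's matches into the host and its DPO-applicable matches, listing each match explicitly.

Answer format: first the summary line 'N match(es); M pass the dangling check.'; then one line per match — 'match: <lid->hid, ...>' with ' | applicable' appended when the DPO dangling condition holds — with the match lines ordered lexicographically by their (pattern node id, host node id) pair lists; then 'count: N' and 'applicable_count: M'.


1 match(es); 0 pass the dangling check.
match: 0->4, 1->2, 2->0, 3->1, 4->3
count: 1
applicable_count: 0


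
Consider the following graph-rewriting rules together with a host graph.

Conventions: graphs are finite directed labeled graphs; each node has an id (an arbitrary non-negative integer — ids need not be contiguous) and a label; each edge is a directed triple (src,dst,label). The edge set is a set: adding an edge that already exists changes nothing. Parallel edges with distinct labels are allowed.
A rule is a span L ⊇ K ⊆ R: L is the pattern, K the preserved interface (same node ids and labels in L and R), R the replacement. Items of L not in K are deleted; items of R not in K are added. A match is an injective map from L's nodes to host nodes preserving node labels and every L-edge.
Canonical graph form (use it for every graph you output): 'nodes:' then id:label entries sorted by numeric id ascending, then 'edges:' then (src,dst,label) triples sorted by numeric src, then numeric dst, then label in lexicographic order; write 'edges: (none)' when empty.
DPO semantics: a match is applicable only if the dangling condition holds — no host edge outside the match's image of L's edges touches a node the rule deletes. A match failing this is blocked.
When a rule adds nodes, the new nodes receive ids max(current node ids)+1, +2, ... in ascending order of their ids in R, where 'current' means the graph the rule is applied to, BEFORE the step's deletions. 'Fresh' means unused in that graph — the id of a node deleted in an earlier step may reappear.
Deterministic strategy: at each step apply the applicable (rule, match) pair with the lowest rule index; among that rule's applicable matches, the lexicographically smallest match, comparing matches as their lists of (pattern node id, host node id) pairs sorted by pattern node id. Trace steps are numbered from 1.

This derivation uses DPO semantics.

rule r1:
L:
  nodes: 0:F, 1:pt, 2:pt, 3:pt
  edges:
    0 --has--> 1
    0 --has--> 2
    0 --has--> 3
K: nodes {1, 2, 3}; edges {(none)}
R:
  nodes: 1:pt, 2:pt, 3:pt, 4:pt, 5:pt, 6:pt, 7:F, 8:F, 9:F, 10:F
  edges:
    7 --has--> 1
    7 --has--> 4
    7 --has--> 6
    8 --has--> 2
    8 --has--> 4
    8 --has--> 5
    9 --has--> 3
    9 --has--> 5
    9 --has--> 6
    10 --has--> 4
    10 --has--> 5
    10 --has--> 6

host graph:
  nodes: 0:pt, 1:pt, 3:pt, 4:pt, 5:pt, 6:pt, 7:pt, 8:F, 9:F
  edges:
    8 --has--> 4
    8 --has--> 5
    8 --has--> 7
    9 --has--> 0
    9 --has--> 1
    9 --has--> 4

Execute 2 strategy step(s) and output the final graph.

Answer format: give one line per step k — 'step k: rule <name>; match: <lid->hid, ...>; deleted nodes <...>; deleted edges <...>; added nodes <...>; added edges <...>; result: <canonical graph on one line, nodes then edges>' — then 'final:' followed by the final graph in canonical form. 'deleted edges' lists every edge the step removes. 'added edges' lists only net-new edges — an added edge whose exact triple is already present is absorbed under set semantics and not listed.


step 1: rule r1; match: 0->8, 1->4, 2->5, 3->7; deleted nodes 8; deleted edges (8,4,has); (8,5,has); (8,7,has); added nodes 10, 11, 12, 13, 14, 15, 16; added edges (13,4,has); (13,10,has); (13,12,has); (14,5,has); (14,10,has); (14,11,has); (15,7,has); (15,11,has); (15,12,has); (16,10,has); (16,11,has); (16,12,has); result: nodes: 0:pt, 1:pt, 3:pt, 4:pt, 5:pt, 6:pt, 7:pt, 9:F, 10:pt, 11:pt, 12:pt, 13:F, 14:F, 15:F, 16:F edges: (9,0,has); (9,1,has); (9,4,has); (13,4,has); (13,10,has); (13,12,has); (14,5,has); (14,10,has); (14,11,has); (15,7,has); (15,11,has); (15,12,has); (16,10,has); (16,11,has); (16,12,has)
step 2: rule r1; match: 0->9, 1->0, 2->1, 3->4; deleted nodes 9; deleted edges (9,0,has); (9,1,has); (9,4,has); added nodes 17, 18, 19, 20, 21, 22, 23; added edges (20,0,has); (20,17,has); (20,19,has); (21,1,has); (21,17,has); (21,18,has); (22,4,has); (22,18,has); (22,19,has); (23,17,has); (23,18,has); (23,19,has); result: nodes: 0:pt, 1:pt, 3:pt, 4:pt, 5:pt, 6:pt, 7:pt, 10:pt, 11:pt, 12:pt, 13:F, 14:F, 15:F, 16:F, 17:pt, 18:pt, 19:pt, 20:F, 21:F, 22:F, 23:F edges: (13,4,has); (13,10,has); (13,12,has); (14,5,has); (14,10,has); (14,11,has); (15,7,has); (15,11,has); (15,12,has); (16,10,has); (16,11,has); (16,12,has); (20,0,has); (20,17,has); (20,19,has); (21,1,has); (21,17,has); (21,18,has); (22,4,has); (22,18,has); (22,19,has); (23,17,has); (23,18,has); (23,19,has)
final:
nodes: 0:pt, 1:pt, 3:pt, 4:pt, 5:pt, 6:pt, 7:pt, 10:pt, 11:pt, 12:pt, 13:F, 14:F, 15:F, 16:F, 17:pt, 18:pt, 19:pt, 20:F, 21:F, 22:F, 23:F
edges: (13,4,has); (13,10,has); (13,12,has); (14,5,has); (14,10,has); (14,11,has); (15,7,has); (15,11,has); (15,12,has); (16,10,has); (16,11,has); (16,12,has); (20,0,has); (20,17,has); (20,19,has); (21,1,has); (21,17,has); (21,18,has); (22,4,has); (22,18,has); (22,19,has); (23,17,has); (23,18,has); (23,19,has)


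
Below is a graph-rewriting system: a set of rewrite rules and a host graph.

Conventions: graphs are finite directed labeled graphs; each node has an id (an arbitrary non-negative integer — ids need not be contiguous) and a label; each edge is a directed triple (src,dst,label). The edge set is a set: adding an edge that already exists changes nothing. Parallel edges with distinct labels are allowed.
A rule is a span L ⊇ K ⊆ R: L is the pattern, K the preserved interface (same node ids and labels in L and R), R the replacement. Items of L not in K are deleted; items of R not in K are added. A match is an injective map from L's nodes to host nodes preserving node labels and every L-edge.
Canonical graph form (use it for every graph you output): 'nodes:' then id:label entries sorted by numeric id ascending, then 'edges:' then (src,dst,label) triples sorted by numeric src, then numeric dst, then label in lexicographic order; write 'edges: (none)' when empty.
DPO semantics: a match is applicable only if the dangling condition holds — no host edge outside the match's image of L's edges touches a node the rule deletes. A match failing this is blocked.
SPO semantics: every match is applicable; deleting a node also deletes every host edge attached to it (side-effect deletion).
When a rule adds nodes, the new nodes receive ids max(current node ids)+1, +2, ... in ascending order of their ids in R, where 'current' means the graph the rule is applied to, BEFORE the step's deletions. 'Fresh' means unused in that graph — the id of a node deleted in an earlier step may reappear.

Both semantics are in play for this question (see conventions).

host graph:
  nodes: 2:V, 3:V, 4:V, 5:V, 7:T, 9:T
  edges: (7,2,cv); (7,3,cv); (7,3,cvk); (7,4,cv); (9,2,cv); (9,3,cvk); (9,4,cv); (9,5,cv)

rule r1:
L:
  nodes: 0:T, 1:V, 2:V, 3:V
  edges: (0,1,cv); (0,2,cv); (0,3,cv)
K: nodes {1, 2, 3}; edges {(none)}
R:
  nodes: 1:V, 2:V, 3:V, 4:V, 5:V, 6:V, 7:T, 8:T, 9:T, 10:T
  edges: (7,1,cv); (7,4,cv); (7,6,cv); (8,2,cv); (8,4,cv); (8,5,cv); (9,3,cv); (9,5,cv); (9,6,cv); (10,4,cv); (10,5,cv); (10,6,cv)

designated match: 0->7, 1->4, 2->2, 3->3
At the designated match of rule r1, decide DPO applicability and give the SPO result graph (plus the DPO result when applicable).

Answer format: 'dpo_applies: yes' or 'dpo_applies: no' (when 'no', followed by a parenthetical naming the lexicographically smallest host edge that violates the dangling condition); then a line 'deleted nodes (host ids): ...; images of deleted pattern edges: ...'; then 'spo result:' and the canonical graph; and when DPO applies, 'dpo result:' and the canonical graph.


dpo_applies: no
(the rule deletes node 7, which keeps host edge (7,3,cvk) outside the match image — the dangling condition fails, DPO blocks; SPO proceeds and side-deletes such edges)
deleted nodes (host ids): 7; images of deleted pattern edges: (7,2,cv); (7,3,cv); (7,4,cv)
spo result:
nodes: 2:V, 3:V, 4:V, 5:V, 9:T, 10:V, 11:V, 12:V, 13:T, 14:T, 15:T, 16:T
edges: (9,2,cv); (9,3,cvk); (9,4,cv); (9,5,cv); (13,4,cv); (13,10,cv); (13,12,cv); (14,2,cv); (14,10,cv); (14,11,cv); (15,3,cv); (15,11,cv); (15,12,cv); (16,10,cv); (16,11,cv); (16,12,cv)


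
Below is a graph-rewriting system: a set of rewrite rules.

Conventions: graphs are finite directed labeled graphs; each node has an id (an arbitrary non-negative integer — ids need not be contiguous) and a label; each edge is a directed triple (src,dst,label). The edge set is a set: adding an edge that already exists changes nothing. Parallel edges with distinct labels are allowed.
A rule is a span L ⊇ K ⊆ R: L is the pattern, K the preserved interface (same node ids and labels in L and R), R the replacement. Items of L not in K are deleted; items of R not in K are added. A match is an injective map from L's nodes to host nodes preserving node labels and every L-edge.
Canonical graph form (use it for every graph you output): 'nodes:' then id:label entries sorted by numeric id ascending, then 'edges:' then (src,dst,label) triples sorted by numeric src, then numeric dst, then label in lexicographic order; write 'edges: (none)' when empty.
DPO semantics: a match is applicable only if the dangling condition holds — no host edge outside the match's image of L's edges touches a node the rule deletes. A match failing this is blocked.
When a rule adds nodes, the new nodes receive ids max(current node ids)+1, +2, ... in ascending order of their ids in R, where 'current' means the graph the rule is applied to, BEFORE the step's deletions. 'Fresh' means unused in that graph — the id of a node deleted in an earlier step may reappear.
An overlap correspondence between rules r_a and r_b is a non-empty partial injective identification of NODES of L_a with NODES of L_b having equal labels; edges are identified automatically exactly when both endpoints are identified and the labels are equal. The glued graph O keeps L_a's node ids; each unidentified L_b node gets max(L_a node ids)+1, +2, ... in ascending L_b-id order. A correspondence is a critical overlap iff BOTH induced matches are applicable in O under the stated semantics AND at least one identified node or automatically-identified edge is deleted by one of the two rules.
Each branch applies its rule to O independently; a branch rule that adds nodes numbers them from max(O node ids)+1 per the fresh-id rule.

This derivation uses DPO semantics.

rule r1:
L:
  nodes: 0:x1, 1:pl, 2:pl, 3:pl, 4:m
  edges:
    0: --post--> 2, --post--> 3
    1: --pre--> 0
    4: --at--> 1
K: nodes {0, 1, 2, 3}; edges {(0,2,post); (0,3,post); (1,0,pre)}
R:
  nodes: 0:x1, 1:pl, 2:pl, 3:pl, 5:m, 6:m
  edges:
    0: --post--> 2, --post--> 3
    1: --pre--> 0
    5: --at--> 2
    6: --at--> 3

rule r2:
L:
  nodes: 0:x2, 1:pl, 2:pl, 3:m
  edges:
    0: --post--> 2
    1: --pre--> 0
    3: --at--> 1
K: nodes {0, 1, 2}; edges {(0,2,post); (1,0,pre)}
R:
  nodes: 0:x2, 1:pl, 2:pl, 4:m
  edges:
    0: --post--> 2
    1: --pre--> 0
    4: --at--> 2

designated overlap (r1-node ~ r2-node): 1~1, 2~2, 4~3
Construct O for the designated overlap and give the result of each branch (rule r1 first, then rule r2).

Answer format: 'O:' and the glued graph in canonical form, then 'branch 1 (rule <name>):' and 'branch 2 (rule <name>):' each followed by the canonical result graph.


O:
nodes: 0:x1, 1:pl, 2:pl, 3:pl, 4:m, 5:x2
edges: (0,2,post); (0,3,post); (1,0,pre); (1,5,pre); (4,1,at); (5,2,post)
branch 1 (rule r1):
nodes: 0:x1, 1:pl, 2:pl, 3:pl, 5:x2, 6:m, 7:m
edges: (0,2,post); (0,3,post); (1,0,pre); (1,5,pre); (5,2,post); (6,2,at); (7,3,at)
branch 2 (rule r2):
nodes: 0:x1, 1:pl, 2:pl, 3:pl, 5:x2, 6:m
edges: (0,2,post); (0,3,post); (1,0,pre); (1,5,pre); (5,2,post); (6,2,at)


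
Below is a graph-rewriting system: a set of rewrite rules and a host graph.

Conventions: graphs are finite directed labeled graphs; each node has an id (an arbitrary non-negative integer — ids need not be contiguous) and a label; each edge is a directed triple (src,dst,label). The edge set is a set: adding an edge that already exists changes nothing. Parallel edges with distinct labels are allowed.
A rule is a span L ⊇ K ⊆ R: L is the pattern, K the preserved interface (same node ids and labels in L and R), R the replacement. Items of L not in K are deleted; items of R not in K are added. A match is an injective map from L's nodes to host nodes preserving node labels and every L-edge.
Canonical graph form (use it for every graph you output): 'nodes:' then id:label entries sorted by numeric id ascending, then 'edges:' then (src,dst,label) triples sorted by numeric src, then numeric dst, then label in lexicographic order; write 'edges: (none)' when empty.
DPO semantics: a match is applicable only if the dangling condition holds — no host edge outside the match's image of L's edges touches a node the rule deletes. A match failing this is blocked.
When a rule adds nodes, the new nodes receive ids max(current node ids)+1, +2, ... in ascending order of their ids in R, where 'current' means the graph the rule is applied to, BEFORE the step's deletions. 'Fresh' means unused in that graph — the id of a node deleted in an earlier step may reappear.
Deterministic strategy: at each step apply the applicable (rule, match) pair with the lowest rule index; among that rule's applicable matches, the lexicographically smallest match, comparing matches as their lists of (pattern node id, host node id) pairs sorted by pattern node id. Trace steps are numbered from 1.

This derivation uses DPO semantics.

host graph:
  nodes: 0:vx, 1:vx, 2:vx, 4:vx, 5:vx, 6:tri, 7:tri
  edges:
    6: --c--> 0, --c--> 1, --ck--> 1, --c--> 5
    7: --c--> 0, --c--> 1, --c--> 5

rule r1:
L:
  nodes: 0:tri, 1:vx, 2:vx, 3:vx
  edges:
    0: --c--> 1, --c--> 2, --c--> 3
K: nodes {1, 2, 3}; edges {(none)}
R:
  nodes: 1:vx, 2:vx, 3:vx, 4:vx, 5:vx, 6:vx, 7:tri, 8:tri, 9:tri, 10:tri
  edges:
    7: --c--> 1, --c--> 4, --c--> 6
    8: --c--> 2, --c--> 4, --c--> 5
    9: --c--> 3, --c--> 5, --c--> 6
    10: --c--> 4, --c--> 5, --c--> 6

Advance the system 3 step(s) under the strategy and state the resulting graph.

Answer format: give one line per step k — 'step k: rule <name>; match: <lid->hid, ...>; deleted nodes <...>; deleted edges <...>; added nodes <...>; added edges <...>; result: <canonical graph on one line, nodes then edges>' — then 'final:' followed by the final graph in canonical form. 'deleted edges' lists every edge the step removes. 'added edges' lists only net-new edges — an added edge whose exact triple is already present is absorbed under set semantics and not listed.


step 1: rule r1; match: 0->7, 1->0, 2->1, 3->5; deleted nodes 7; deleted edges (7,0,c); (7,1,c); (7,5,c); added nodes 8, 9, 10, 11, 12, 13, 14; added edges (11,0,c); (11,8,c); (11,10,c); (12,1,c); (12,8,c); (12,9,c); (13,5,c); (13,9,c); (13,10,c); (14,8,c); (14,9,c); (14,10,c); result: nodes: 0:vx, 1:vx, 2:vx, 4:vx, 5:vx, 6:tri, 8:vx, 9:vx, 10:vx, 11:tri, 12:tri, 13:tri, 14:tri edges: (6,0,c); (6,1,c); (6,1,ck); (6,5,c); (11,0,c); (11,8,c); (11,10,c); (12,1,c); (12,8,c); (12,9,c); (13,5,c); (13,9,c); (13,10,c); (14,8,c); (14,9,c); (14,10,c)
step 2: rule r1; match: 0->11, 1->0, 2->8, 3->10; deleted nodes 11; deleted edges (11,0,c); (11,8,c); (11,10,c); added nodes 15, 16, 17, 18, 19, 20, 21; added edges (18,0,c); (18,15,c); (18,17,c); (19,8,c); (19,15,c); (19,16,c); (20,10,c); (20,16,c); (20,17,c); (21,15,c); (21,16,c); (21,17,c); result: nodes: 0:vx, 1:vx, 2:vx, 4:vx, 5:vx, 6:tri, 8:vx, 9:vx, 10:vx, 12:tri, 13:tri, 14:tri, 15:vx, 16:vx, 17:vx, 18:tri, 19:tri, 20:tri, 21:tri edges: (6,0,c); (6,1,c); (6,1,ck); (6,5,c); (12,1,c); (12,8,c); (12,9,c); (13,5,c); (13,9,c); (13,10,c); (14,8,c); (14,9,c); (14,10,c); (18,0,c); (18,15,c); (18,17,c); (19,8,c); (19,15,c); (19,16,c); (20,10,c); (20,16,c); (20,17,c); (21,15,c); (21,16,c); (21,17,c)
step 3: rule r1; match: 0->12, 1->1, 2->8, 3->9; deleted nodes 12; deleted edges (12,1,c); (12,8,c); (12,9,c); added nodes 22, 23, 24, 25, 26, 27, 28; added edges (25,1,c); (25,22,c); (25,24,c); (26,8,c); (26,22,c); (26,23,c); (27,9,c); (27,23,c); (27,24,c); (28,22,c); (28,23,c); (28,24,c); result: nodes: 0:vx, 1:vx, 2:vx, 4:vx, 5:vx, 6:tri, 8:vx, 9:vx, 10:vx, 13:tri, 14:tri, 15:vx, 16:vx, 17:vx, 18:tri, 19:tri, 20:tri, 21:tri, 22:vx, 23:vx, 24:vx, 25:tri, 26:tri, 27:tri, 28:tri edges: (6,0,c); (6,1,c); (6,1,ck); (6,5,c); (13,5,c); (13,9,c); (13,10,c); (14,8,c); (14,9,c); (14,10,c); (18,0,c); (18,15,c); (18,17,c); (19,8,c); (19,15,c); (19,16,c); (20,10,c); (20,16,c); (20,17,c); (21,15,c); (21,16,c); (21,17,c); (25,1,c); (25,22,c); (25,24,c); (26,8,c); (26,22,c); (26,23,c); (27,9,c); (27,23,c); (27,24,c); (28,22,c); (28,23,c); (28,24,c)
final:
nodes: 0:vx, 1:vx, 2:vx, 4:vx, 5:vx, 6:tri, 8:vx, 9:vx, 10:vx, 13:tri, 14:tri, 15:vx, 16:vx, 17:vx, 18:tri, 19:tri, 20:tri, 21:tri, 22:vx, 23:vx, 24:vx, 25:tri, 26:tri, 27:tri, 28:tri
edges: (6,0,c); (6,1,c); (6,1,ck); (6,5,c); (13,5,c); (13,9,c); (13,10,c); (14,8,c); (14,9,c); (14,10,c); (18,0,c); (18,15,c); (18,17,c); (19,8,c); (19,15,c); (19,16,c); (20,10,c); (20,16,c); (20,17,c); (21,15,c); (21,16,c); (21,17,c); (25,1,c); (25,22,c); (25,24,c); (26,8,c); (26,22,c); (26,23,c); (27,9,c); (27,23,c); (27,24,c); (28,22,c); (28,23,c); (28,24,c)


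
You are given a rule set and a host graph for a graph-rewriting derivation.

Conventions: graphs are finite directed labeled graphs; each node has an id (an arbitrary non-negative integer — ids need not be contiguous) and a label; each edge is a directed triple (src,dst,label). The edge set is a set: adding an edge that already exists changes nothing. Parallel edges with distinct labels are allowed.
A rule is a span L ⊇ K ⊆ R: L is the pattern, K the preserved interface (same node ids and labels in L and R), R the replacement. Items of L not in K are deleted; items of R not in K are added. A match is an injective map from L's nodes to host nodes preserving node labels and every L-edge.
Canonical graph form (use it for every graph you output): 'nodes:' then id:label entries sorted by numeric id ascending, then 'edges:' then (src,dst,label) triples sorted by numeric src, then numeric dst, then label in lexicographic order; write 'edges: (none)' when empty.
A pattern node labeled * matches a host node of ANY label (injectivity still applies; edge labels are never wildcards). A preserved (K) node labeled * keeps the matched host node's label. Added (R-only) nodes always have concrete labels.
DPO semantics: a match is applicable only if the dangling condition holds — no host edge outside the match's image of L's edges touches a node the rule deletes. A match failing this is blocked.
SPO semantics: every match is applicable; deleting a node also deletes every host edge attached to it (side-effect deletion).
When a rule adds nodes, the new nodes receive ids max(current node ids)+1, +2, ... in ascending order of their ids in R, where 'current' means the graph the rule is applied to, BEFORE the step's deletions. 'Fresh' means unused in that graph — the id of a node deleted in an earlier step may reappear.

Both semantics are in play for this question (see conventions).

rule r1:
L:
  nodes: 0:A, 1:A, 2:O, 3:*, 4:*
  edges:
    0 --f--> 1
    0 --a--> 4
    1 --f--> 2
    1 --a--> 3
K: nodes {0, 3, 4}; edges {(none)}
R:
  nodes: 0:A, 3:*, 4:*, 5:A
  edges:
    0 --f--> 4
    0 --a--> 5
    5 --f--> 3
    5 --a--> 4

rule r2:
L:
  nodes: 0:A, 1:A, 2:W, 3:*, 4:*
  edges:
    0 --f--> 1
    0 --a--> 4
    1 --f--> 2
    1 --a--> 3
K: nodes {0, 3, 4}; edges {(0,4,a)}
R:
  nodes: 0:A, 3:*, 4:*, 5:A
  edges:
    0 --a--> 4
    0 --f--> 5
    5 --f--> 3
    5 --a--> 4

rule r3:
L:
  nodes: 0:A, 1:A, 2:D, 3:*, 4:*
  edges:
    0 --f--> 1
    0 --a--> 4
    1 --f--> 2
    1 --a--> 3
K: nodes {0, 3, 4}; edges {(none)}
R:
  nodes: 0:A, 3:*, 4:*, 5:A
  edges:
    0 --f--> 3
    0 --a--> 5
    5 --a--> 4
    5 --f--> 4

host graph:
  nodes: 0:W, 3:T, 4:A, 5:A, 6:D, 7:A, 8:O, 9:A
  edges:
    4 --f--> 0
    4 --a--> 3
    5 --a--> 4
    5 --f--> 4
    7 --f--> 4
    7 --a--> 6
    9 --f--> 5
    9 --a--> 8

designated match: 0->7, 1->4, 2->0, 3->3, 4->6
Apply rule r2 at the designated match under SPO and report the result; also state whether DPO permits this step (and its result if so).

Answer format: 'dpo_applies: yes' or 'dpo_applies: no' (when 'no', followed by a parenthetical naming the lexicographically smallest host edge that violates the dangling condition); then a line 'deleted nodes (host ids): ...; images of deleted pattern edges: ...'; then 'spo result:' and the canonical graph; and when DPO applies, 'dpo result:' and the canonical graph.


dpo_applies: no
(the rule deletes node 4, which keeps host edge (5,4,a) outside the match image — the dangling condition fails, DPO blocks; SPO proceeds and side-deletes such edges)
deleted nodes (host ids): 0, 4; images of deleted pattern edges: (4,0,f); (4,3,a); (7,4,f)
spo result:
nodes: 3:T, 5:A, 6:D, 7:A, 8:O, 9:A, 10:A
edges: (7,6,a); (7,10,f); (9,5,f); (9,8,a); (10,3,f); (10,6,a)


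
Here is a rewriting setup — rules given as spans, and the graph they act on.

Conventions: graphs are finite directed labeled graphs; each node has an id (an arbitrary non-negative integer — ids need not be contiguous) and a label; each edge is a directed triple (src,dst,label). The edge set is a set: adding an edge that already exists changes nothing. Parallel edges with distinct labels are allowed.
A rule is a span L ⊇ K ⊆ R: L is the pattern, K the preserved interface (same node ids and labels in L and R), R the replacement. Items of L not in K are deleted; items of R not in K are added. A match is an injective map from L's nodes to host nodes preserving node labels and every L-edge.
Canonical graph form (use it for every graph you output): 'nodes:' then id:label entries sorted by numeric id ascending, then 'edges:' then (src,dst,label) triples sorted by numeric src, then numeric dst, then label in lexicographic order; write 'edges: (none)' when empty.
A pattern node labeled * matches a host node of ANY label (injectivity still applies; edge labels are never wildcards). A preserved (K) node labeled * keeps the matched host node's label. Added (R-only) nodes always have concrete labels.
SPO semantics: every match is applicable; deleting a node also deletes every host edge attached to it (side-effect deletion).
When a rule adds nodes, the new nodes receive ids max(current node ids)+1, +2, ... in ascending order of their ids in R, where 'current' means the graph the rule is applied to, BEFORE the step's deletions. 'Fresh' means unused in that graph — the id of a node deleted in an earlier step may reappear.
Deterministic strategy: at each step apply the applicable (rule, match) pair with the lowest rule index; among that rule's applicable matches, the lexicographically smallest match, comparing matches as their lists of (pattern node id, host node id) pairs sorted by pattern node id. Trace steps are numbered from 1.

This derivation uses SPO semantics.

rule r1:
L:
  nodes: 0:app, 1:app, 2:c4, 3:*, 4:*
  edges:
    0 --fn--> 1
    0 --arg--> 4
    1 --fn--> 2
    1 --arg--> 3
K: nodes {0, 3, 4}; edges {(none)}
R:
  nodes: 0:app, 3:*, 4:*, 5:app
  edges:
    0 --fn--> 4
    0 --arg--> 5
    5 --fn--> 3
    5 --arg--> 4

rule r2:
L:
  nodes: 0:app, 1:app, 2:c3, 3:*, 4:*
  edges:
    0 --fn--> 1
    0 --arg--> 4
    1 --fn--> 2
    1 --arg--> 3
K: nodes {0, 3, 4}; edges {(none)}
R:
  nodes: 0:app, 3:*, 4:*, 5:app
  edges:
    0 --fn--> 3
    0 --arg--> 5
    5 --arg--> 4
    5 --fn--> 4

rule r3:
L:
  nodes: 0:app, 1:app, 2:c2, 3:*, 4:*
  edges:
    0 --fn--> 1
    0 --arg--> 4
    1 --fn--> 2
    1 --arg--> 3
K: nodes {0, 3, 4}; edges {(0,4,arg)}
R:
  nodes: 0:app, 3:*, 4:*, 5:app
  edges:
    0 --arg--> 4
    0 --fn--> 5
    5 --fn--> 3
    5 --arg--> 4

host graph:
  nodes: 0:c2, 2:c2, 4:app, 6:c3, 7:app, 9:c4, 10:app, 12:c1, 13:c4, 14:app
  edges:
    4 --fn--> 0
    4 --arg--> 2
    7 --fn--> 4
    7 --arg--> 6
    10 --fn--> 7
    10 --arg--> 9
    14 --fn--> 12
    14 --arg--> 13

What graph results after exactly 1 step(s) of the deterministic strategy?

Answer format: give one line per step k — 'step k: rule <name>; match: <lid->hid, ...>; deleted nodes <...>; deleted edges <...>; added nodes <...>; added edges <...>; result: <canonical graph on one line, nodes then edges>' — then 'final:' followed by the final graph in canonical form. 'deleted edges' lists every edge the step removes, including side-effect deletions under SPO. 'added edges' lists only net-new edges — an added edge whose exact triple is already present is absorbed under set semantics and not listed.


step 1: rule r3; match: 0->7, 1->4, 2->0, 3->2, 4->6; deleted nodes 0, 4; deleted edges (4,0,fn); (4,2,arg); (7,4,fn); added nodes 15; added edges (7,15,fn); (15,2,fn); (15,6,arg); result: nodes: 2:c2, 6:c3, 7:app, 9:c4, 10:app, 12:c1, 13:c4, 14:app, 15:app edges: (7,6,arg); (7,15,fn); (10,7,fn); (10,9,arg); (14,12,fn); (14,13,arg); (15,2,fn); (15,6,arg)
final:
nodes: 2:c2, 6:c3, 7:app, 9:c4, 10:app, 12:c1, 13:c4, 14:app, 15:app
edges: (7,6,arg); (7,15,fn); (10,7,fn); (10,9,arg); (14,12,fn); (14,13,arg); (15,2,fn); (15,6,arg)


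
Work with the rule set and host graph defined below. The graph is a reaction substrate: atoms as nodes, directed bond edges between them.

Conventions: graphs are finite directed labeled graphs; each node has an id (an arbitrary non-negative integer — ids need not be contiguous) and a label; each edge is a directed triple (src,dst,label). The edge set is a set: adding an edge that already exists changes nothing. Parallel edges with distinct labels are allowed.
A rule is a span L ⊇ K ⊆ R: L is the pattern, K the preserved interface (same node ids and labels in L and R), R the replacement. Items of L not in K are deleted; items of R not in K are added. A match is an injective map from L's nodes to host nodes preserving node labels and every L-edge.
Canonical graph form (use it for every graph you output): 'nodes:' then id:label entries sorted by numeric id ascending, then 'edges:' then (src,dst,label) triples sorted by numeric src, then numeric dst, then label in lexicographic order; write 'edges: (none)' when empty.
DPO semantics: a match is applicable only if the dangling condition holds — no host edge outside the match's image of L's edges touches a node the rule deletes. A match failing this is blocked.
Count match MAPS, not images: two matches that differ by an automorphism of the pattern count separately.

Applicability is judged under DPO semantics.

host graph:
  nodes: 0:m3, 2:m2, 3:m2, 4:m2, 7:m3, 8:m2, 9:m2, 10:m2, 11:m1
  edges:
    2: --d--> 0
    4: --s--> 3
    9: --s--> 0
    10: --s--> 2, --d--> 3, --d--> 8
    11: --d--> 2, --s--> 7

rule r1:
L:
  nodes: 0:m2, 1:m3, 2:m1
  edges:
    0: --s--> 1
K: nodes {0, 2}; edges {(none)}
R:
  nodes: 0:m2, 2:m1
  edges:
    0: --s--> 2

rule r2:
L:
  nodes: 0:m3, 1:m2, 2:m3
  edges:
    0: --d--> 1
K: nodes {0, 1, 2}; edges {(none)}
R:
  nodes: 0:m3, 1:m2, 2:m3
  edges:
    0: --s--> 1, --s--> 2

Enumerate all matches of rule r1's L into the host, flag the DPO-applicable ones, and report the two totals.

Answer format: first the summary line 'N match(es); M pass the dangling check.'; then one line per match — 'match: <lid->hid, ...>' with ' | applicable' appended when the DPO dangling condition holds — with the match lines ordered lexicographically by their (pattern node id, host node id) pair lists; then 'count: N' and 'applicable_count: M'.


1 match(es); 0 pass the dangling check.
match: 0->9, 1->0, 2->11
count: 1
applicable_count: 0


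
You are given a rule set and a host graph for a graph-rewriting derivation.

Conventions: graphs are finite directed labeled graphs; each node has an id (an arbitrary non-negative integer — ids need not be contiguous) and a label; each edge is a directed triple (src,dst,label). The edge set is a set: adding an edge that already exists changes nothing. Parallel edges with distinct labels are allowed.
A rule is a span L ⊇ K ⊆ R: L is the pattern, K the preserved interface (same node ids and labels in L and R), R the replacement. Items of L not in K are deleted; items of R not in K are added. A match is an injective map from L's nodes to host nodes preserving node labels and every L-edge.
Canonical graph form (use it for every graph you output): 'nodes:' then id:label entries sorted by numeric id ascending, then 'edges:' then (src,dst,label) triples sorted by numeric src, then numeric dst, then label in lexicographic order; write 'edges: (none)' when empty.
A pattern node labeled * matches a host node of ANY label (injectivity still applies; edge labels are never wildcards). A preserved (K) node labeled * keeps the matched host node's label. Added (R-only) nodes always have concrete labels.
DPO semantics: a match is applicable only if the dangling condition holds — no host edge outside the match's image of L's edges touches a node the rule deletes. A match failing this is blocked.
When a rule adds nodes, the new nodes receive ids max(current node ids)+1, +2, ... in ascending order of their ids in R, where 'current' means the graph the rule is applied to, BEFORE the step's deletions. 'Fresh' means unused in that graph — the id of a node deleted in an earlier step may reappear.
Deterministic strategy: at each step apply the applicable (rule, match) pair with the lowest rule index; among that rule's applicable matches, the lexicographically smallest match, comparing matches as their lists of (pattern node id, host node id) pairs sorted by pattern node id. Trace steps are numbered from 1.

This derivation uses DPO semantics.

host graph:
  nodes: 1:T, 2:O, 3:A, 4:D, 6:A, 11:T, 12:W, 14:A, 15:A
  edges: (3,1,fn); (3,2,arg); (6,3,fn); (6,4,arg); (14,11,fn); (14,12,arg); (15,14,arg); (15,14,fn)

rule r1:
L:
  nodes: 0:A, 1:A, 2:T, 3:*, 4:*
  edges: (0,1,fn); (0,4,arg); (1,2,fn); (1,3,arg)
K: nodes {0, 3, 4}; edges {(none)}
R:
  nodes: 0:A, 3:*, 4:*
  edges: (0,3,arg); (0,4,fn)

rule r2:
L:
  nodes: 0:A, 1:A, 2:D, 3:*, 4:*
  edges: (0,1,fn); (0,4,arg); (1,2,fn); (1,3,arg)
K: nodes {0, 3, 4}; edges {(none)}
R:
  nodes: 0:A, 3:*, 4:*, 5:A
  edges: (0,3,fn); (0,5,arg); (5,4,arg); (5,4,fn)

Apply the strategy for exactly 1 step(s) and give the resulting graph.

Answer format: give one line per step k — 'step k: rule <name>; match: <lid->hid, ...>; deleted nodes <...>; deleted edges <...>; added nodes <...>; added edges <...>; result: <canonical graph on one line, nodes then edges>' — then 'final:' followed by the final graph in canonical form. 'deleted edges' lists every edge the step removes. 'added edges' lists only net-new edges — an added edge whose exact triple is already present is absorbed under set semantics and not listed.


step 1: rule r1; match: 0->6, 1->3, 2->1, 3->2, 4->4; deleted nodes 1, 3; deleted edges (3,1,fn); (3,2,arg); (6,3,fn); (6,4,arg); added nodes (none); added edges (6,2,arg); (6,4,fn); result: nodes: 2:O, 4:D, 6:A, 11:T, 12:W, 14:A, 15:A edges: (6,2,arg); (6,4,fn); (14,11,fn); (14,12,arg); (15,14,arg); (15,14,fn)
final:
nodes: 2:O, 4:D, 6:A, 11:T, 12:W, 14:A, 15:A
edges: (6,2,arg); (6,4,fn); (14,11,fn); (14,12,arg); (15,14,arg); (15,14,fn)


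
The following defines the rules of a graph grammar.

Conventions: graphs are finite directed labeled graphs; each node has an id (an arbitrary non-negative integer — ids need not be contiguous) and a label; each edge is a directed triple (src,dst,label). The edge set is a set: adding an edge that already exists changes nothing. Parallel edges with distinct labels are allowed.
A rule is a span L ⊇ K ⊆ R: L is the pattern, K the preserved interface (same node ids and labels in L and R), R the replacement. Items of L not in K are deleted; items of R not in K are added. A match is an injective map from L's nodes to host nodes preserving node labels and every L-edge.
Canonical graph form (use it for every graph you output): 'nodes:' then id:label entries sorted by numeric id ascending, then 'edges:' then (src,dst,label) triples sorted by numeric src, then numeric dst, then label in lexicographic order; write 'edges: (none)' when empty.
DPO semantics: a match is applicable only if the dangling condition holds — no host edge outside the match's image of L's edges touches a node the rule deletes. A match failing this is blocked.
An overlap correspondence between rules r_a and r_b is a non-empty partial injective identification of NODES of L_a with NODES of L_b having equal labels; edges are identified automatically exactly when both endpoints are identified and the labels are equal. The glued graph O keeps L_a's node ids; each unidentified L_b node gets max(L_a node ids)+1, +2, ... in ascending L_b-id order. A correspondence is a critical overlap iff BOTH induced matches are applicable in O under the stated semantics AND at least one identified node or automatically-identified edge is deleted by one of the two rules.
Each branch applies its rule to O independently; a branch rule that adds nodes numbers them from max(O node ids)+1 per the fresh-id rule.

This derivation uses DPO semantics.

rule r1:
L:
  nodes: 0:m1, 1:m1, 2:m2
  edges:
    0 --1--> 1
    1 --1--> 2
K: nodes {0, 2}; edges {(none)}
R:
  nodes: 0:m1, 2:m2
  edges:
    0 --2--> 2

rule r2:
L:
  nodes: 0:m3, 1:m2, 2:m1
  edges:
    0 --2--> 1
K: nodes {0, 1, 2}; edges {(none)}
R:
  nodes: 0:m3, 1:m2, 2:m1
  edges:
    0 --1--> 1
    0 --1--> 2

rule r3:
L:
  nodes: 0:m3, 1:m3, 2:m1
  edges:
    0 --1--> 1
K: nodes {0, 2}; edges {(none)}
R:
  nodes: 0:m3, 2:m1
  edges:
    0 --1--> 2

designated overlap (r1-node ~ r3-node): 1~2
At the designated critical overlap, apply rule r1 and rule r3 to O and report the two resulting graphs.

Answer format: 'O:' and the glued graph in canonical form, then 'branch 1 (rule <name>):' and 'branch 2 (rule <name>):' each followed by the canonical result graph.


O:
nodes: 0:m1, 1:m1, 2:m2, 3:m3, 4:m3
edges: (0,1,1); (1,2,1); (3,4,1)
branch 1 (rule r1):
nodes: 0:m1, 2:m2, 3:m3, 4:m3
edges: (0,2,2); (3,4,1)
branch 2 (rule r3):
nodes: 0:m1, 1:m1, 2:m2, 3:m3
edges: (0,1,1); (1,2,1); (3,1,1)


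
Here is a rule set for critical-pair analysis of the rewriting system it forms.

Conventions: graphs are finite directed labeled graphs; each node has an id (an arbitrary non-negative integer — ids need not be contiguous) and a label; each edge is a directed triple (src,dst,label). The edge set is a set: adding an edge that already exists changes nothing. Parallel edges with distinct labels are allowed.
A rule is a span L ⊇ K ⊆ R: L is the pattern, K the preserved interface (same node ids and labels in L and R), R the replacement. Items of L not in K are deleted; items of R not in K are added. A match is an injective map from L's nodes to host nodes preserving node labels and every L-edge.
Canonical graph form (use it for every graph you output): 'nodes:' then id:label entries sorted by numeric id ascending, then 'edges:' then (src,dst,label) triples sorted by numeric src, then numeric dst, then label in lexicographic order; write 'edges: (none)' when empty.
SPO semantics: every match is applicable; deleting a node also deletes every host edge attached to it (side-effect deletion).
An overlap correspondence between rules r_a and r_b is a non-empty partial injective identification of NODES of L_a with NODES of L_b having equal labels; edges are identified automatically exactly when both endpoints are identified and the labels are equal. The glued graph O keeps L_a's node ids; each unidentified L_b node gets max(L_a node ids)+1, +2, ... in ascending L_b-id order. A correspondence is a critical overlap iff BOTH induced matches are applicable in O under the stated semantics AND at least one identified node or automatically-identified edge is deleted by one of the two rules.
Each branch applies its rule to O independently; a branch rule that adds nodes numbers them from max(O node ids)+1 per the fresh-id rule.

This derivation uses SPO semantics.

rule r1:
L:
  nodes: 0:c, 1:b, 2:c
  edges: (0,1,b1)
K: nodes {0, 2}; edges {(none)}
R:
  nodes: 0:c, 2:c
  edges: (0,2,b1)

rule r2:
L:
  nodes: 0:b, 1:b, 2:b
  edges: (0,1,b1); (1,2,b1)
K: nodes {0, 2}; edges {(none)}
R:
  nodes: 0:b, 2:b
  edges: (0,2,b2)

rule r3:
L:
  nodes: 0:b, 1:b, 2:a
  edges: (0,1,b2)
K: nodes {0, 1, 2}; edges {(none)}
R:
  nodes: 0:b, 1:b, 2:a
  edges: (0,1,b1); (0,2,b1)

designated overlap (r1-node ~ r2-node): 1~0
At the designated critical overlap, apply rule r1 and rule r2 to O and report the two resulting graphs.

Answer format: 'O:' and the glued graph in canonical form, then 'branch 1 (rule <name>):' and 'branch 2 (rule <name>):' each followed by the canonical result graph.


O:
nodes: 0:c, 1:b, 2:c, 3:b, 4:b
edges: (0,1,b1); (1,3,b1); (3,4,b1)
branch 1 (rule r1):
nodes: 0:c, 2:c, 3:b, 4:b
edges: (0,2,b1); (3,4,b1)
branch 2 (rule r2):
nodes: 0:c, 1:b, 2:c, 4:b
edges: (0,1,b1); (1,4,b2)


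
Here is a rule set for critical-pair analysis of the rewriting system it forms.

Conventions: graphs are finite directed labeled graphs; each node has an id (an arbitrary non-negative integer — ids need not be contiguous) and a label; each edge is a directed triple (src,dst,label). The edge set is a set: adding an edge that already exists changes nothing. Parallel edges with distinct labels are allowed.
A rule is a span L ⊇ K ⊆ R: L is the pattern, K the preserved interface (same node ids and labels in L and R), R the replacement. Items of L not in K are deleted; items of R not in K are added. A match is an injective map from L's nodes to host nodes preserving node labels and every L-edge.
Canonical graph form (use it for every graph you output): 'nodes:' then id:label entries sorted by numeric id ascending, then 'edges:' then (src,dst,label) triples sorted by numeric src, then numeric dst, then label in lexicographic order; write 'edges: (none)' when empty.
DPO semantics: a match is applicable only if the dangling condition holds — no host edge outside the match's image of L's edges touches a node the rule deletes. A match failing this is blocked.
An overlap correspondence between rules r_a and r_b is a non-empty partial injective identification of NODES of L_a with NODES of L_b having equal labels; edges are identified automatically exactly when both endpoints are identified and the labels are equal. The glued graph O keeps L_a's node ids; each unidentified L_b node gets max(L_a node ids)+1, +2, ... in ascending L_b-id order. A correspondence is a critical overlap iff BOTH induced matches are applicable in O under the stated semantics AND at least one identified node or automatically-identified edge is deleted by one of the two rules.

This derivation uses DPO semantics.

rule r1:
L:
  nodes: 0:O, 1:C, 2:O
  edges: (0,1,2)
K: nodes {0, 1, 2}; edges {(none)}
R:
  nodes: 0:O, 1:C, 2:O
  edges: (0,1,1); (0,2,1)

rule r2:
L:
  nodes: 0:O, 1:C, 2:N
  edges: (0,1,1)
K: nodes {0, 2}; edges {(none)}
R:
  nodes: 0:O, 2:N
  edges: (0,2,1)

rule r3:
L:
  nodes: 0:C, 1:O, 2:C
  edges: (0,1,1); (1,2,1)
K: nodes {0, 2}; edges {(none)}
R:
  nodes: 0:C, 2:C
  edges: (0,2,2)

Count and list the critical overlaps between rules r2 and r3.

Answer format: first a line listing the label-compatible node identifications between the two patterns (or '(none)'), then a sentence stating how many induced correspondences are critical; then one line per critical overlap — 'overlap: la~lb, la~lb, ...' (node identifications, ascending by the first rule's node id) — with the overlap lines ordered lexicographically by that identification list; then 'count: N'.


label-compatible node identifications between L(r2) and L(r3): 0~1, 1~0, 1~2
1 of the induced correspondences is a critical overlap of r2 and r3.
overlap: 0~1, 1~2
count: 1
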